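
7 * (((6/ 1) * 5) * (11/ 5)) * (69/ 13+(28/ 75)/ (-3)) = 2334794/ 975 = 2394.66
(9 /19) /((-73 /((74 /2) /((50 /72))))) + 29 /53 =370211 /1837775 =0.20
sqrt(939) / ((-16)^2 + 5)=sqrt(939) / 261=0.12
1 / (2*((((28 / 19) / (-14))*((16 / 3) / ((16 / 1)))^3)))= -513 / 4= -128.25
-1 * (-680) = 680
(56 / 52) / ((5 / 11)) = 154 / 65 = 2.37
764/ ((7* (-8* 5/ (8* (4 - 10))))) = 4584/ 35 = 130.97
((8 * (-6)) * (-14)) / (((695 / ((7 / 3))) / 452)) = 708736 / 695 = 1019.76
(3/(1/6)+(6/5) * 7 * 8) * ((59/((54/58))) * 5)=242962/9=26995.78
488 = 488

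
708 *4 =2832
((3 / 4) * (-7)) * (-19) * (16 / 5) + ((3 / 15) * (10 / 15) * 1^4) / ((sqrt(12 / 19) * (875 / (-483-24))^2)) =319.26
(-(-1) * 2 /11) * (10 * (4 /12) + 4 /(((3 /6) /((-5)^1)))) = -20 /3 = -6.67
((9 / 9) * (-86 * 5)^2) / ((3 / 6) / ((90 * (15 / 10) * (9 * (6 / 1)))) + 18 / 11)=29654262000 / 262451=112989.71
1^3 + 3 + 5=9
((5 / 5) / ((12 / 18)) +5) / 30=13 / 60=0.22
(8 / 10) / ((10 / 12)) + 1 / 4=121 / 100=1.21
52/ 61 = 0.85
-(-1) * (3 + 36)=39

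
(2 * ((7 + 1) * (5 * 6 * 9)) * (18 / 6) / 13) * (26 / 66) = 4320 / 11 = 392.73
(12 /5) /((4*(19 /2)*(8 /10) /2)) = 3 /19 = 0.16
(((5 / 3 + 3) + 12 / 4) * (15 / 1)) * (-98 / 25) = -2254 / 5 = -450.80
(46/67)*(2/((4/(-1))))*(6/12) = -23/134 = -0.17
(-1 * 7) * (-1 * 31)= 217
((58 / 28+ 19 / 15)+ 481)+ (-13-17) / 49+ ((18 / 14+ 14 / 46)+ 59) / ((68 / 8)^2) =4734723019 / 9771090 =484.56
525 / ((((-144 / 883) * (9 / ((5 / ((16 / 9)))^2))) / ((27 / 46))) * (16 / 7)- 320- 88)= -2190391875 / 1705262056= -1.28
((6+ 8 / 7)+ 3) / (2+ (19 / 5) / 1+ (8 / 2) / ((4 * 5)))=1.69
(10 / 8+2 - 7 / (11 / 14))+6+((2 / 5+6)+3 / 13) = 19939 / 2860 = 6.97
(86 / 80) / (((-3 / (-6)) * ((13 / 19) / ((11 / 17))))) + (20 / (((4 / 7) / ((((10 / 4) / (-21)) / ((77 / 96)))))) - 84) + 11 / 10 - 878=-964.06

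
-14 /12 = -7 /6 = -1.17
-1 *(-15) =15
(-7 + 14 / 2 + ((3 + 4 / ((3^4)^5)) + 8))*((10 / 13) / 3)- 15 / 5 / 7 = 2276870214133 / 951892141473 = 2.39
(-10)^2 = 100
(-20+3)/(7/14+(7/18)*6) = -6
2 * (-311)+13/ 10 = -6207/ 10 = -620.70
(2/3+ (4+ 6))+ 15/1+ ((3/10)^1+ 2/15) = 26.10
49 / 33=1.48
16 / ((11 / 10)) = 14.55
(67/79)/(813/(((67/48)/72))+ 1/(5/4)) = 22445/1109863732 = 0.00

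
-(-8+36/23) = 148/23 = 6.43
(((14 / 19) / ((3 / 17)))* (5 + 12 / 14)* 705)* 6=1965540 / 19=103449.47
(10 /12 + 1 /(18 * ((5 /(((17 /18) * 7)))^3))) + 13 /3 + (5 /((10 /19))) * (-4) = -429153841 /13122000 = -32.70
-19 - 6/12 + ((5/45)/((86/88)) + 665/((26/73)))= 1847.73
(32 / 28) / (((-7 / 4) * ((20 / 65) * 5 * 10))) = -52 / 1225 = -0.04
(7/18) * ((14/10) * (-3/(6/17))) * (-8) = 1666/45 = 37.02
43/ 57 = 0.75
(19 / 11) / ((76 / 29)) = 29 / 44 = 0.66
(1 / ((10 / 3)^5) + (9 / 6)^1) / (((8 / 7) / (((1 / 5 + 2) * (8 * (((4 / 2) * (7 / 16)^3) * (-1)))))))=-3968067873 / 1024000000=-3.88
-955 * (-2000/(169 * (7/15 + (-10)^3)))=-28650000/2533817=-11.31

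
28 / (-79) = -28 / 79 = -0.35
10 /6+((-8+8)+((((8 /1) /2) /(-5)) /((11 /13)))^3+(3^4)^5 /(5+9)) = 1740341269889839 /6987750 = 249056029.46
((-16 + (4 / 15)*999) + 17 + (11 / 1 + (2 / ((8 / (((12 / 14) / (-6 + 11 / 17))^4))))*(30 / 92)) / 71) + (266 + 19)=742829900656362721 / 1344354850312565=552.55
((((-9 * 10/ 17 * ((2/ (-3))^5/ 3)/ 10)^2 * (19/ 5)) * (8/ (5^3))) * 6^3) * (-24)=-9961472/ 14630625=-0.68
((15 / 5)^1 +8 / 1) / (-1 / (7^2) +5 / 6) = 3234 / 239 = 13.53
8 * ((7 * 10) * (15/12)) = 700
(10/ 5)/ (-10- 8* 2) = -1/ 13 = -0.08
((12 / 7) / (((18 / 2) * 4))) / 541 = 1 / 11361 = 0.00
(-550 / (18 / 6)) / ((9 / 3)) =-550 / 9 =-61.11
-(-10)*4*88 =3520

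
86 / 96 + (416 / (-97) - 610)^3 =-10154859816213749 / 43808304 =-231802167.37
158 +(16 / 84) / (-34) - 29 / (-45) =849511 / 5355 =158.64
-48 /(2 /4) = -96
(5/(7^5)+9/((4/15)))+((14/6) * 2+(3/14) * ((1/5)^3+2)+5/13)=12857714209/327736500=39.23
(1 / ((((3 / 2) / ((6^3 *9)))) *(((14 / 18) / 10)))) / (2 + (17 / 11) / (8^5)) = 42042654720 / 5046391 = 8331.23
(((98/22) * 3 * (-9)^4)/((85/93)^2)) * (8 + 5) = 108441776079/79475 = 1364476.58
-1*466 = -466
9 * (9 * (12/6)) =162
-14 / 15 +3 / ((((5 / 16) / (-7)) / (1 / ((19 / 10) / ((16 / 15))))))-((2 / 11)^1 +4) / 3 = -41856 / 1045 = -40.05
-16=-16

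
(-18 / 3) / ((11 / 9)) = -4.91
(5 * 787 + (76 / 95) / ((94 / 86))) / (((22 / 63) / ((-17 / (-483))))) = 47169747 / 118910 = 396.68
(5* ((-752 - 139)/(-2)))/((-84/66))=-49005/28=-1750.18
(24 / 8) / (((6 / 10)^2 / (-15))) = -125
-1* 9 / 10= -9 / 10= -0.90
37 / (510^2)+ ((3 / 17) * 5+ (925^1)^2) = 222548292037 / 260100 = 855625.88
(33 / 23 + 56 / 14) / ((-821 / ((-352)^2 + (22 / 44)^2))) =-61952125 / 75532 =-820.21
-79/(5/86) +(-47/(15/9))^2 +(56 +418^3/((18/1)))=912818699/225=4056972.00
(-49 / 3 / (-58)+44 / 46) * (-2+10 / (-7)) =-19820 / 4669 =-4.25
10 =10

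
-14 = -14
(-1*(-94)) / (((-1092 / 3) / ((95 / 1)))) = -4465 / 182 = -24.53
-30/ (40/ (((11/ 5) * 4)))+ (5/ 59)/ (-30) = -11687/ 1770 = -6.60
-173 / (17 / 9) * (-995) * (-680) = -61968600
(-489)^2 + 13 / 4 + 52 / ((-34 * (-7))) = 113823247 / 476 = 239124.47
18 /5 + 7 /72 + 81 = 30491 /360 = 84.70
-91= -91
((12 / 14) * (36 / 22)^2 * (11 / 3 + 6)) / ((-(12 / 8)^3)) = -5568 / 847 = -6.57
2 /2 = 1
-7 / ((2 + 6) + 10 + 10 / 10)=-7 / 19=-0.37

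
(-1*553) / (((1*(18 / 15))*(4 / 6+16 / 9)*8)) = -8295 / 352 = -23.57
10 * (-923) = -9230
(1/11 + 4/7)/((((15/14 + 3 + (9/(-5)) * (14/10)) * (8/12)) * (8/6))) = 3825/7964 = 0.48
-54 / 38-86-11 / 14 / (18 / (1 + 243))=-117392 / 1197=-98.07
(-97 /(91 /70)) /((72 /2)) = -485 /234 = -2.07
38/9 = 4.22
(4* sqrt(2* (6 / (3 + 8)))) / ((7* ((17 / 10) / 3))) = 1.05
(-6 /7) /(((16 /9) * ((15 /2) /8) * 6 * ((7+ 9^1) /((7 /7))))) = -3 /560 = -0.01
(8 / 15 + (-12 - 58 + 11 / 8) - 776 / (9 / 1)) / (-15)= 55553 / 5400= 10.29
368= 368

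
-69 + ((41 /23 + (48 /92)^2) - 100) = -88314 /529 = -166.95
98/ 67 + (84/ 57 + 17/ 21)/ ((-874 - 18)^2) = 31112114765/ 21270485712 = 1.46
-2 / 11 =-0.18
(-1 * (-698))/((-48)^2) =349/1152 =0.30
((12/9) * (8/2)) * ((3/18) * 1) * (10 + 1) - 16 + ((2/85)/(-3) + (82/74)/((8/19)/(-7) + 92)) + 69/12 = -13498798/28842795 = -0.47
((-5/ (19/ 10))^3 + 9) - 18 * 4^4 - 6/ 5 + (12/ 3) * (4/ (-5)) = -4621.62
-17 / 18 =-0.94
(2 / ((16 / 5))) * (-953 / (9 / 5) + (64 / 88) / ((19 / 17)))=-4973305 / 15048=-330.50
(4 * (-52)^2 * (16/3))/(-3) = -173056/9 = -19228.44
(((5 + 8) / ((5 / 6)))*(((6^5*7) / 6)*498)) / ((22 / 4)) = 704785536 / 55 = 12814282.47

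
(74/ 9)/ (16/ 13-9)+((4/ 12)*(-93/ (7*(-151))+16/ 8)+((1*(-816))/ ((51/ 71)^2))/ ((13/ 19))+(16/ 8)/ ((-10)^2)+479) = -19458288027827/ 10616983650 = -1832.75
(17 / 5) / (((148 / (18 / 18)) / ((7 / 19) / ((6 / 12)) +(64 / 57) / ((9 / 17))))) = 12461 / 189810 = 0.07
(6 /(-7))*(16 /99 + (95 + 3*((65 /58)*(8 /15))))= -556714 /6699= -83.10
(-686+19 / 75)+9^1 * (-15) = -61556 / 75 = -820.75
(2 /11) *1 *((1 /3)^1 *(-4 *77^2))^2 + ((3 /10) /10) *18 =5113169843 /450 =11362599.65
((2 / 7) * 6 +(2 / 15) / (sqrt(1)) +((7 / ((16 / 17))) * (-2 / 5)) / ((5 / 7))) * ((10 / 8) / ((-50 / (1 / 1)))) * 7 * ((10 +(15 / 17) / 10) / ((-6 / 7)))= -23368933 / 4896000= -4.77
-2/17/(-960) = 1/8160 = 0.00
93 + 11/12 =1127/12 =93.92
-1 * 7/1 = -7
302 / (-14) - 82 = -725 / 7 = -103.57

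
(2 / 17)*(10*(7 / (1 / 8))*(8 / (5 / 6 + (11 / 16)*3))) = 430080 / 2363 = 182.01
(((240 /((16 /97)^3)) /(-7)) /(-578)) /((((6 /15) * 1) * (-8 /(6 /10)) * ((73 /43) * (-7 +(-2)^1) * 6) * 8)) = 196224695 /58069745664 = 0.00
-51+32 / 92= -1165 / 23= -50.65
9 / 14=0.64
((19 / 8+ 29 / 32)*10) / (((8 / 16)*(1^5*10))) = 105 / 16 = 6.56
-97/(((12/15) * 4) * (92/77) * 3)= -37345/4416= -8.46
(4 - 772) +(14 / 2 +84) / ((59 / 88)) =-37304 / 59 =-632.27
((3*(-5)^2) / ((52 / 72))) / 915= 90 / 793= 0.11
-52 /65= -4 /5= -0.80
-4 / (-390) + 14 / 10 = 55 / 39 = 1.41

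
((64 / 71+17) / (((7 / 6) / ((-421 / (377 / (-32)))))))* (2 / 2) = 102737472 / 187369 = 548.32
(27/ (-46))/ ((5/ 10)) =-27/ 23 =-1.17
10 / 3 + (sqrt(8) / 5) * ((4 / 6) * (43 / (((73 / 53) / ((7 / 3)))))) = 10 / 3 + 63812 * sqrt(2) / 3285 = 30.80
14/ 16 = 7/ 8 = 0.88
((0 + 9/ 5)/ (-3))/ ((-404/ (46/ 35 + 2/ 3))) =52/ 17675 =0.00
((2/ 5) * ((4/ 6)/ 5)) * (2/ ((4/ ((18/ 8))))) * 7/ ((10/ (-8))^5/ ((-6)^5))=83607552/ 78125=1070.18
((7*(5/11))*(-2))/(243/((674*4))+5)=-188720/150953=-1.25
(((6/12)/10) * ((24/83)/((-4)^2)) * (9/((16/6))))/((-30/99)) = -2673/265600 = -0.01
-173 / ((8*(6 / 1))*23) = -173 / 1104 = -0.16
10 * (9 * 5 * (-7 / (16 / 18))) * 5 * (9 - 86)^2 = -420217875 / 4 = -105054468.75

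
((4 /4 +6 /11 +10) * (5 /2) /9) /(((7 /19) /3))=12065 /462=26.11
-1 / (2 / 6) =-3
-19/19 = -1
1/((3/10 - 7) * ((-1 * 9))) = 10/603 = 0.02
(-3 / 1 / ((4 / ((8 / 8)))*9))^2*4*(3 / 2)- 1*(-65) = 1561 / 24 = 65.04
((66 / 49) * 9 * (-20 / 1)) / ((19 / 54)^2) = -34642080 / 17689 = -1958.40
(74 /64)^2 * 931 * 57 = 72648723 /1024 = 70946.02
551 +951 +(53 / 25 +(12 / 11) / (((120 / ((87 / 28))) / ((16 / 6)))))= 1504.20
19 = 19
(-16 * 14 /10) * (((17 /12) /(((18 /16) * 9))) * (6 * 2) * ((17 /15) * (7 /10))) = -906304 /30375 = -29.84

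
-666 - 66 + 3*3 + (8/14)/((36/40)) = -45509/63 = -722.37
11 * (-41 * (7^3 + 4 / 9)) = -1394041 / 9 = -154893.44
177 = 177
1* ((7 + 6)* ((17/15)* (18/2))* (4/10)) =1326/25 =53.04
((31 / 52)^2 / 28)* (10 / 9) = 4805 / 340704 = 0.01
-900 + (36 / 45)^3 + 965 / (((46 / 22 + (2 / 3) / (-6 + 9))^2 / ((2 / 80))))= -46933601083 / 52441000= -894.98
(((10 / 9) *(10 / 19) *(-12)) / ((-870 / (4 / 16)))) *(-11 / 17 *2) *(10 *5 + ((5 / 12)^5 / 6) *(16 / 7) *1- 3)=-1688652515 / 13766342688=-0.12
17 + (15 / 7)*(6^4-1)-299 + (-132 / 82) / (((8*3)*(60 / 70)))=2453035 / 984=2492.92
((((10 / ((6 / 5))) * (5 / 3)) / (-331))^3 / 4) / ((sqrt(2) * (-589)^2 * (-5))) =390625 * sqrt(2) / 73372292076908952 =0.00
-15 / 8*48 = -90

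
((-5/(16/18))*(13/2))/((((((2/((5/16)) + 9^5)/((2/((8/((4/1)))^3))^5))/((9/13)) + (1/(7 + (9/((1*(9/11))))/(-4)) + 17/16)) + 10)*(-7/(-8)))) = -3580200/7484105983291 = -0.00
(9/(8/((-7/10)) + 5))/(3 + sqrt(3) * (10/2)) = 7/110 - 7 * sqrt(3)/66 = -0.12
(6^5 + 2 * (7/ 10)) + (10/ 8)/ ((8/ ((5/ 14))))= 17421501/ 2240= 7777.46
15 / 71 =0.21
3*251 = 753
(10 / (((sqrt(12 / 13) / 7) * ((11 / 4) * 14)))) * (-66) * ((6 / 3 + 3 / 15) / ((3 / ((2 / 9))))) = -88 * sqrt(39) / 27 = -20.35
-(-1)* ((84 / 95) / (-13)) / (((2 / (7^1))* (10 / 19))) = -147 / 325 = -0.45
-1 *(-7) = 7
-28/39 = -0.72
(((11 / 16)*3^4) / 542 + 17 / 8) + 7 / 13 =311851 / 112736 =2.77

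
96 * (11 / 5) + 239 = 2251 / 5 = 450.20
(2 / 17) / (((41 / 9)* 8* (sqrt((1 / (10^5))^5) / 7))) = 15750000000000* sqrt(10) / 697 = 71457493755.60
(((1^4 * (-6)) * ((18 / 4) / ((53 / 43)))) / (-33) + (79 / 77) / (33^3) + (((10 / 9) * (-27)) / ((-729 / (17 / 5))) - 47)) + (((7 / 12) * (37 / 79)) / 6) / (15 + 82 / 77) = -47666991092168897 / 1031900212190232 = -46.19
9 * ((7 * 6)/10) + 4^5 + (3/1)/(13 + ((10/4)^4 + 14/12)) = 1061.86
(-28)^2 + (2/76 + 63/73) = 2177283/2774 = 784.89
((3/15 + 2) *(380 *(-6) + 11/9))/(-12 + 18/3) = 225599/270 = 835.55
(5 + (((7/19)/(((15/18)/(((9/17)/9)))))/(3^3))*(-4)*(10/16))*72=359.83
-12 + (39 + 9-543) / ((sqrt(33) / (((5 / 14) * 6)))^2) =-3963 / 49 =-80.88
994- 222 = 772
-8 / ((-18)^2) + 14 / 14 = 79 / 81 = 0.98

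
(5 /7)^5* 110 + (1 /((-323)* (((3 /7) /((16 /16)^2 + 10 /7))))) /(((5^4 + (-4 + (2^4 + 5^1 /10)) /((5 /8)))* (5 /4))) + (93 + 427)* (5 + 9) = 22555090298522 /3089546775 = 7300.45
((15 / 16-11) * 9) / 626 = -1449 / 10016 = -0.14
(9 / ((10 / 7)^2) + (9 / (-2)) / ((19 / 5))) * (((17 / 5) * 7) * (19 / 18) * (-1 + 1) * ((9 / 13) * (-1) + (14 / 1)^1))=0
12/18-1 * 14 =-40/3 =-13.33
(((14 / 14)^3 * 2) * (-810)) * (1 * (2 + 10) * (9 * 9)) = -1574640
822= 822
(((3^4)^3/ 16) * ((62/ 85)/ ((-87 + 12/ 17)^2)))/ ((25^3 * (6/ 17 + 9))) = 19593333/ 880098125000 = 0.00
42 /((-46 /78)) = -1638 /23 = -71.22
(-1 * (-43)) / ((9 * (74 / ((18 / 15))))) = 0.08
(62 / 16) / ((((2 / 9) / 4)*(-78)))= -93 / 104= -0.89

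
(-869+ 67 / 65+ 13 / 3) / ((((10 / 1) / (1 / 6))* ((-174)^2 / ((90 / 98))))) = -168409 / 385716240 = -0.00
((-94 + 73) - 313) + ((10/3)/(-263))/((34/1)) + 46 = -3862949/13413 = -288.00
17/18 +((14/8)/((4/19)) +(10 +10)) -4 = 3637/144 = 25.26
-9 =-9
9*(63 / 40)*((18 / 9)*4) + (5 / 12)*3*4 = 592 / 5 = 118.40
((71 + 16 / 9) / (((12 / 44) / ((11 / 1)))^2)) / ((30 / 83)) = 327554.72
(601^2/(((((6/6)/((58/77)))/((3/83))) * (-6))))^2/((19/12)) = 1316664510950892/776052739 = 1696617.31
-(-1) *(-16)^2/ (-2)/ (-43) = 128/ 43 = 2.98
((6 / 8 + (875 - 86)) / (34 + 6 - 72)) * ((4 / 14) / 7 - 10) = 192699 / 784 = 245.79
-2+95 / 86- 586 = -50473 / 86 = -586.90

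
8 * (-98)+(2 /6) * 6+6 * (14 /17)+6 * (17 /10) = -65183 /85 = -766.86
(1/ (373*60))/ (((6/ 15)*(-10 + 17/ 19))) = -19/ 1548696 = -0.00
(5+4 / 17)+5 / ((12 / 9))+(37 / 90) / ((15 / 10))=85001 / 9180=9.26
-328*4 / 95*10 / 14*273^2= -13968864 / 19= -735203.37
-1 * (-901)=901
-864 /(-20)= 43.20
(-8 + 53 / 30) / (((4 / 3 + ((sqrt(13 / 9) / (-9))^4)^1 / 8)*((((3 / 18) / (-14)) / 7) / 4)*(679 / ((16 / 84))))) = 8480381184 / 2749403405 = 3.08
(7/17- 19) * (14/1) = -4424/17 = -260.24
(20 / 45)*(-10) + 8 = 32 / 9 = 3.56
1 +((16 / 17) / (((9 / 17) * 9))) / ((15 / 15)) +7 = 664 / 81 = 8.20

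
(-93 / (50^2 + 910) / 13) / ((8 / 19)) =-57 / 11440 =-0.00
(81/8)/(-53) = -81/424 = -0.19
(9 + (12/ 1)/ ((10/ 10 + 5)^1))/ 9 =11/ 9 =1.22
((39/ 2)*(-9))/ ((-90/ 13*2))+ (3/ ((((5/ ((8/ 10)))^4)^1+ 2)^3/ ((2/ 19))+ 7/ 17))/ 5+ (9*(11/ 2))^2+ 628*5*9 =23752633932488080548594687/ 773124106265535161720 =30722.93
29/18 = 1.61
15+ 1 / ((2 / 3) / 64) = 111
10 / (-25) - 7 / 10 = -11 / 10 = -1.10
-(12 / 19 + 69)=-1323 / 19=-69.63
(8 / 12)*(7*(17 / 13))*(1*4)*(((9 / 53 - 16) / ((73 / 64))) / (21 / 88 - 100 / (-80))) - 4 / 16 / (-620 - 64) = -4102567130645 / 18027249552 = -227.58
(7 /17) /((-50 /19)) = -0.16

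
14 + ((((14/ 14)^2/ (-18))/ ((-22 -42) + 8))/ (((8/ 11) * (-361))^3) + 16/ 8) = 388483056007885/ 24280191000576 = 16.00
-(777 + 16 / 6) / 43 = -2339 / 129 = -18.13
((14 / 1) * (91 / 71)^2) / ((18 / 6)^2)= 115934 / 45369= 2.56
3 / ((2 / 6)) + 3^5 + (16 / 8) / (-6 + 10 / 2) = 250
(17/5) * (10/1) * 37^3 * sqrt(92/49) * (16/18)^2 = 220441856 * sqrt(23)/567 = 1864553.80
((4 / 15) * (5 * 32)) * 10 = 1280 / 3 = 426.67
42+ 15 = 57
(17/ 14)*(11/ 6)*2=187/ 42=4.45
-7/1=-7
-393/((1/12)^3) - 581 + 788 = -678897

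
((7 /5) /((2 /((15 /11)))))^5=4084101 /5153632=0.79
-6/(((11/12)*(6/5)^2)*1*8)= -25/44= -0.57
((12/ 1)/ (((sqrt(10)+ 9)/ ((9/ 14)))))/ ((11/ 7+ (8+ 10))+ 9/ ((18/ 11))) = 36/ 923- 4*sqrt(10)/ 923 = 0.03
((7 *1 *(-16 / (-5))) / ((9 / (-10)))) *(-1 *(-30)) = -2240 / 3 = -746.67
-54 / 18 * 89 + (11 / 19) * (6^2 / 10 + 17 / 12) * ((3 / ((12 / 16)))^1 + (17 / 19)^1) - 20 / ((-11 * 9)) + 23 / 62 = -5588532461 / 22158180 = -252.21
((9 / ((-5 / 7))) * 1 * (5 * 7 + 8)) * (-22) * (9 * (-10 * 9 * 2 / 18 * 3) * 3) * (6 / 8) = -7241157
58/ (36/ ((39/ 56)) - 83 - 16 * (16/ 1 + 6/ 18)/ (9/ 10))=-20358/ 112909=-0.18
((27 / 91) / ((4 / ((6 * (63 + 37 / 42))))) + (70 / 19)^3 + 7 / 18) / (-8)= -12398699933 / 1258324704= -9.85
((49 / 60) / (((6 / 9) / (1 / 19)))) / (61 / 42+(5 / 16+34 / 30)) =686 / 30837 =0.02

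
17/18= 0.94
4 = 4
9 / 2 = 4.50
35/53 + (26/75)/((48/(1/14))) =882689/1335600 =0.66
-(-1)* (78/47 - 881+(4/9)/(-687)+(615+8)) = -74492972/290601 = -256.34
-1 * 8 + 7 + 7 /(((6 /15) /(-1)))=-37 /2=-18.50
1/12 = 0.08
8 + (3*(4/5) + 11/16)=887/80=11.09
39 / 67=0.58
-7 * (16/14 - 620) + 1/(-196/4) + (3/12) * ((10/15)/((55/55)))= 4332.15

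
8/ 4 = 2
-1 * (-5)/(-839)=-5/839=-0.01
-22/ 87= -0.25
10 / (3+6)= 10 / 9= 1.11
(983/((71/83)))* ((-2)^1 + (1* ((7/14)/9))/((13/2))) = -19010237/8307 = -2288.46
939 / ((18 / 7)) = 2191 / 6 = 365.17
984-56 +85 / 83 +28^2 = 142181 / 83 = 1713.02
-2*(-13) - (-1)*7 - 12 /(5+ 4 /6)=525 /17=30.88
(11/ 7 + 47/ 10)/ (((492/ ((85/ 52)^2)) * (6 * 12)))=634355/ 1341010944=0.00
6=6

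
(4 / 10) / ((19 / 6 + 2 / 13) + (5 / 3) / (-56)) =4368 / 35935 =0.12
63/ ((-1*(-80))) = 63/ 80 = 0.79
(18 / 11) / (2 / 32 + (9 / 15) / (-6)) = -480 / 11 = -43.64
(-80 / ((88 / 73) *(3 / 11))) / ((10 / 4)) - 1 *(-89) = -8.33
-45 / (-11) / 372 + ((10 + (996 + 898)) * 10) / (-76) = -6492355 / 25916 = -250.52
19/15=1.27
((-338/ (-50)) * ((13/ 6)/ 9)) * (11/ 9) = 24167/ 12150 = 1.99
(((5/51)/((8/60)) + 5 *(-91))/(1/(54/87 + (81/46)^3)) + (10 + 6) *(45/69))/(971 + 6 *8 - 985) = -264094001985/3263092064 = -80.93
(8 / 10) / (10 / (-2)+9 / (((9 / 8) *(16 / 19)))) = 8 / 45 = 0.18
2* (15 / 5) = 6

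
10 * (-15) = -150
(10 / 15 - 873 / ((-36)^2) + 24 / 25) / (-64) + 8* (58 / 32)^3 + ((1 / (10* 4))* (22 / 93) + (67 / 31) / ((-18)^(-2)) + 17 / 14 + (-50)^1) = 34952669803 / 49996800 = 699.10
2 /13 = 0.15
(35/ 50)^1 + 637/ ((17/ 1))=6489/ 170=38.17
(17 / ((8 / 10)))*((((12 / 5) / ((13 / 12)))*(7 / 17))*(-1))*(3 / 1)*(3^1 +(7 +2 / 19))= -145152 / 247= -587.66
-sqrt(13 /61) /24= -0.02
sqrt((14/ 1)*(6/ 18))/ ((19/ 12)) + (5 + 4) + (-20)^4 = 4*sqrt(42)/ 19 + 160009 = 160010.36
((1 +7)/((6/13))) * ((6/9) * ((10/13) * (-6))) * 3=-160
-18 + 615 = 597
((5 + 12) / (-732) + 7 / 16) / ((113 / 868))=263221 / 82716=3.18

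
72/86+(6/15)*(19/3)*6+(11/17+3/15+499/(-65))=437487/47515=9.21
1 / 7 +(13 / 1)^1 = 92 / 7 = 13.14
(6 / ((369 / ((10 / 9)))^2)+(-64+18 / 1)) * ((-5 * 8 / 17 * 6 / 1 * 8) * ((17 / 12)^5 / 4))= 7411.19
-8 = -8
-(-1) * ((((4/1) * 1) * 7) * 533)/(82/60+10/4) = 111930/29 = 3859.66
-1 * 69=-69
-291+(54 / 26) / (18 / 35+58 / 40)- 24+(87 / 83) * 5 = -18319902 / 59345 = -308.70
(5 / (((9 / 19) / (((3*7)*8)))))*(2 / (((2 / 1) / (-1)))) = -5320 / 3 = -1773.33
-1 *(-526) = 526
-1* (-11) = 11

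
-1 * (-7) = 7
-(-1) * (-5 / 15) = -1 / 3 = -0.33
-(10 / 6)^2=-25 / 9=-2.78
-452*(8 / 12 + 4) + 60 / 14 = -44206 / 21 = -2105.05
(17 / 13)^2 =289 / 169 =1.71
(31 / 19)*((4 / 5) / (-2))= -62 / 95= -0.65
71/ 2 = 35.50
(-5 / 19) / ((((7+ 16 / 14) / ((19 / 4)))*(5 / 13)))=-91 / 228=-0.40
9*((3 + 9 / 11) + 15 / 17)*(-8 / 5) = -63288 / 935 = -67.69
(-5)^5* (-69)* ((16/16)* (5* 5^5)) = 3369140625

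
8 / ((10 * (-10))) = -2 / 25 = -0.08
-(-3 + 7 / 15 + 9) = -97 / 15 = -6.47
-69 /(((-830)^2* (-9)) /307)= 7061 /2066700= 0.00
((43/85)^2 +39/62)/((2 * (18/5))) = 396413/3225240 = 0.12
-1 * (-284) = 284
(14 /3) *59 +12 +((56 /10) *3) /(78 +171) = 357814 /1245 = 287.40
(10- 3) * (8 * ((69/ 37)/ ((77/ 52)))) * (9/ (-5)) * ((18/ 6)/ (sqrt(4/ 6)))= -387504 * sqrt(6)/ 2035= -466.43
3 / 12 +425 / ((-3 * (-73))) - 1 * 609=-531565 / 876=-606.81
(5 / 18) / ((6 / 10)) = 25 / 54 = 0.46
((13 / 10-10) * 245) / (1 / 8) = -17052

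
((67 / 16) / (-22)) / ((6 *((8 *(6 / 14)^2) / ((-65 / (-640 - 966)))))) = -213395 / 244214784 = -0.00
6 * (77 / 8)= 231 / 4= 57.75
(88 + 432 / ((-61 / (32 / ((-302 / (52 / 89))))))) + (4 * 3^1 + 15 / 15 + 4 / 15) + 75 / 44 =55950220459 / 541054140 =103.41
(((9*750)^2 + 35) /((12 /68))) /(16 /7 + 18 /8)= 56923272.07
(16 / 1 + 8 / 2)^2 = 400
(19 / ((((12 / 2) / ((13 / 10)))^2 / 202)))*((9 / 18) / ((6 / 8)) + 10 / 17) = 2594488 / 11475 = 226.10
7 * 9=63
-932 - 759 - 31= -1722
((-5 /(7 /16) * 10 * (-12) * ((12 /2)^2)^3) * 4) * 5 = 8957952000 /7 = 1279707428.57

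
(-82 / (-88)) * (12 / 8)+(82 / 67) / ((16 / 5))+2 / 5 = 8034 / 3685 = 2.18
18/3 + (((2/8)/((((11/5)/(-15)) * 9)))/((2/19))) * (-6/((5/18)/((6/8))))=3093/88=35.15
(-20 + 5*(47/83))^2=2030625/6889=294.76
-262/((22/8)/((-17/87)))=17816/957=18.62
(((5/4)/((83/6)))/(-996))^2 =25/3037332544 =0.00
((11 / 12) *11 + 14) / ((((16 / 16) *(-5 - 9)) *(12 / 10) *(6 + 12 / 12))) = -1445 / 7056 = -0.20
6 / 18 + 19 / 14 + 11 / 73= 5645 / 3066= 1.84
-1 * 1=-1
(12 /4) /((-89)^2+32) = 0.00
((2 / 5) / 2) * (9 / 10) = 9 / 50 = 0.18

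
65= 65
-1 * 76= -76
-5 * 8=-40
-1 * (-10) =10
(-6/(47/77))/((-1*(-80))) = -231/1880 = -0.12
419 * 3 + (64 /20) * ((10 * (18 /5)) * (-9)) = 1101 /5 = 220.20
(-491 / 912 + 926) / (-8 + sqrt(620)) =844021 / 63384 + 844021* sqrt(155) / 253536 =54.76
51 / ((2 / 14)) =357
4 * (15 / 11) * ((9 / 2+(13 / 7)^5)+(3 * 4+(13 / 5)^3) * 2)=2161638246 / 4621925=467.69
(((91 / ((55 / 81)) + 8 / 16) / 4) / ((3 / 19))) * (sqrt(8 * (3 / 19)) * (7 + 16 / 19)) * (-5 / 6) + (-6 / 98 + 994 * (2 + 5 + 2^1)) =438351 / 49 - 2204753 * sqrt(114) / 15048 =7381.59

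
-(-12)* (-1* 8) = -96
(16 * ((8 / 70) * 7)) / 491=64 / 2455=0.03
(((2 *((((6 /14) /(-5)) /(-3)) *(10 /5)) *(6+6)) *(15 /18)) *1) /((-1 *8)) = -1 /7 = -0.14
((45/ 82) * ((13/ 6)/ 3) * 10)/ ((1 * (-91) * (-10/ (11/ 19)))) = 55/ 21812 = 0.00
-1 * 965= -965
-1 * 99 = -99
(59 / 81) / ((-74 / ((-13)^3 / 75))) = 129623 / 449550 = 0.29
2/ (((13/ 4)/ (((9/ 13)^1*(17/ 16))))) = 153/ 338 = 0.45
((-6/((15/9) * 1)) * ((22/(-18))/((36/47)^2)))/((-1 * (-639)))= 24299/2070360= 0.01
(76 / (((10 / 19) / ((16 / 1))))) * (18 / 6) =6931.20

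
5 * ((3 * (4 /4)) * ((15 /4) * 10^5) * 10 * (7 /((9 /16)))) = 700000000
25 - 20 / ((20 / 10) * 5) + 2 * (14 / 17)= 24.65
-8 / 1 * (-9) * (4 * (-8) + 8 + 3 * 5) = -648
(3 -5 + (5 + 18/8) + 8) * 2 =53/2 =26.50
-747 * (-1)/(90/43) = 3569/10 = 356.90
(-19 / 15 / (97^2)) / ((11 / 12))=-76 / 517495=-0.00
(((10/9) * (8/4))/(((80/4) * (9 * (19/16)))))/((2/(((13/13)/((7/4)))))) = 32/10773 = 0.00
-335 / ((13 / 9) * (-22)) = 3015 / 286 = 10.54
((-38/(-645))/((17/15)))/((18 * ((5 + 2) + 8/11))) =0.00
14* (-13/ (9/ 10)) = -1820/ 9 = -202.22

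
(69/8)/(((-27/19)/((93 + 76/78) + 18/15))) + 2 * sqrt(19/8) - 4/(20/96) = -8379851/14040 + sqrt(38)/2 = -593.77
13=13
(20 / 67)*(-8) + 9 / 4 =-37 / 268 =-0.14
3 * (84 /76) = 63 /19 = 3.32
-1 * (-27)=27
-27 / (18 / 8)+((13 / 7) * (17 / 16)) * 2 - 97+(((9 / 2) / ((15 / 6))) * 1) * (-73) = -66207 / 280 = -236.45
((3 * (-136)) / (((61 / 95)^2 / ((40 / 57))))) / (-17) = 152000 / 3721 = 40.85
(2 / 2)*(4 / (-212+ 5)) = -0.02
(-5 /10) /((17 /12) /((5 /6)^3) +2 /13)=-1625 /8456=-0.19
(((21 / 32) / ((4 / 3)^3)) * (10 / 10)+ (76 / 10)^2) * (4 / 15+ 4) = 2971487 / 12000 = 247.62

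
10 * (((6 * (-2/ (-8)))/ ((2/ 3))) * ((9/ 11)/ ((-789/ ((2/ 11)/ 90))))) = -3/ 63646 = -0.00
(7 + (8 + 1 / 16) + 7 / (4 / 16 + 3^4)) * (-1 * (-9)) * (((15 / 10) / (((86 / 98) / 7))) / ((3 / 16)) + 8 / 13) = 1595862207 / 181675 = 8784.16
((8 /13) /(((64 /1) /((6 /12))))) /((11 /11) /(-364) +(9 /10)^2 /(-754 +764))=875 /14242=0.06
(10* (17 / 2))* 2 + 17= 187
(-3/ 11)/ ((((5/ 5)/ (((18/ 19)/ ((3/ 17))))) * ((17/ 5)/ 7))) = -630/ 209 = -3.01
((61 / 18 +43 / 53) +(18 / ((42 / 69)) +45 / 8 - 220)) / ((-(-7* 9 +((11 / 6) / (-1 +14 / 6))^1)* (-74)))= 283781 / 7165494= 0.04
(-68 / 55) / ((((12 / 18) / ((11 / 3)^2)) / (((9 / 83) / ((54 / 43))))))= -8041 / 3735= -2.15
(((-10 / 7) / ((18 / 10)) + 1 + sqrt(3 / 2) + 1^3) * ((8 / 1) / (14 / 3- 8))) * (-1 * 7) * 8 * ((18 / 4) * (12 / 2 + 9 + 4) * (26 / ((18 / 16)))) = 4805632 / 15 + 663936 * sqrt(6) / 5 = 645636.35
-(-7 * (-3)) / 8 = -21 / 8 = -2.62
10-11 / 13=119 / 13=9.15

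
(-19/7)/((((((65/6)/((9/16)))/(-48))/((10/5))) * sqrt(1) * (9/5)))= 684/91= 7.52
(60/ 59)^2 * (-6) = -21600/ 3481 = -6.21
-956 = -956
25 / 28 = 0.89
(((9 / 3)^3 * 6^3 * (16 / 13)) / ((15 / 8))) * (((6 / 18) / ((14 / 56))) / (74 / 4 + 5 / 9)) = 5971968 / 22295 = 267.86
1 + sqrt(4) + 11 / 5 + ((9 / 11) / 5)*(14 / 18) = 293 / 55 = 5.33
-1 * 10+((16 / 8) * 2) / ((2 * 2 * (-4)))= -41 / 4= -10.25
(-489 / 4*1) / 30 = -163 / 40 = -4.08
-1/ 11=-0.09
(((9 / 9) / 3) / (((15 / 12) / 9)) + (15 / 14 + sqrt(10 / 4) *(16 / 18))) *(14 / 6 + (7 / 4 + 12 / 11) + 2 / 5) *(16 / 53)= 58864 *sqrt(10) / 78705 + 595998 / 102025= 8.21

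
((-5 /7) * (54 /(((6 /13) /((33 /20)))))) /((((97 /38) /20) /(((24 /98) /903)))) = -2934360 /10014571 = -0.29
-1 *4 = -4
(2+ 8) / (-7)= -10 / 7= -1.43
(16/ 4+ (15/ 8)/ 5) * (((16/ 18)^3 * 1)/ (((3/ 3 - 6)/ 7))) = -3136/ 729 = -4.30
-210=-210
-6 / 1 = -6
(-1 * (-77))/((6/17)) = 1309/6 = 218.17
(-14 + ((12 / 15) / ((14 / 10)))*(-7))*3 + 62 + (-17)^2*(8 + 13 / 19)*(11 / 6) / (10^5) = 6114969 / 760000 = 8.05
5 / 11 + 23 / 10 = 303 / 110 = 2.75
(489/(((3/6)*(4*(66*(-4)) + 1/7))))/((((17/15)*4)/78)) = -2002455/125647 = -15.94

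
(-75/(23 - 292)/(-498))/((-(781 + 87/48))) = 8/11185827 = 0.00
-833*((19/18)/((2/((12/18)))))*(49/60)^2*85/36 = -646010659/1399680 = -461.54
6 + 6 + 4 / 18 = 110 / 9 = 12.22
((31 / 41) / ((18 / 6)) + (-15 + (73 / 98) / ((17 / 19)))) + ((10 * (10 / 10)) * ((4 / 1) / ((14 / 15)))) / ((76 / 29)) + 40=165229693 / 3893442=42.44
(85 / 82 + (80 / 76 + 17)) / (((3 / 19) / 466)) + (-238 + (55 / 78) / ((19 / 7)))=3408803011 / 60762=56100.90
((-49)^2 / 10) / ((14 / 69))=1183.35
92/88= 23/22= 1.05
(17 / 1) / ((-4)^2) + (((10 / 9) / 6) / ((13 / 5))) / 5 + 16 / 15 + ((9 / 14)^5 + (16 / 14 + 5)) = 7924883693 / 943881120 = 8.40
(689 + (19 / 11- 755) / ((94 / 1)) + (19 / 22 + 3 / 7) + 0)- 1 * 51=631.28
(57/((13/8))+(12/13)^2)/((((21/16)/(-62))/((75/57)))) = -2233.18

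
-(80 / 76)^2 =-400 / 361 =-1.11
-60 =-60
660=660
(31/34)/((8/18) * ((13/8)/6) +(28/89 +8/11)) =1638846/2089079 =0.78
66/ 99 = 2/ 3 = 0.67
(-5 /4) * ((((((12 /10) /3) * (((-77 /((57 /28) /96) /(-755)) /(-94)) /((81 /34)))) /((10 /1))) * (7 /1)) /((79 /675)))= 2052512 /31957791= 0.06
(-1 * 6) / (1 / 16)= -96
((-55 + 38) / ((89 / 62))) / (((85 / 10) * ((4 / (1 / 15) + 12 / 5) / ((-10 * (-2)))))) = -1550 / 3471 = -0.45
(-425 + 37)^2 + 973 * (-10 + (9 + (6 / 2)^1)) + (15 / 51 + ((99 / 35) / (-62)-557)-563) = 5584048467 / 36890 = 151370.25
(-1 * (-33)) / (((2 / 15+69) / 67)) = 33165 / 1037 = 31.98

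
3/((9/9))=3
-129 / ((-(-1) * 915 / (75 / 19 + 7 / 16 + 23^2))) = -6972407 / 92720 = -75.20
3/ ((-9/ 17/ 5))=-85/ 3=-28.33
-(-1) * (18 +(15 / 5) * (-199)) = -579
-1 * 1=-1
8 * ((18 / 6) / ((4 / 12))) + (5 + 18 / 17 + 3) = 1378 / 17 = 81.06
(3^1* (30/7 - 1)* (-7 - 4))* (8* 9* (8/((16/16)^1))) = -437184/7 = -62454.86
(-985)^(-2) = 0.00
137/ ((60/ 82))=5617/ 30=187.23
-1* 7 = -7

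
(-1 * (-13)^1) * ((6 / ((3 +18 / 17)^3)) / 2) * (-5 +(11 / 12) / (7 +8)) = -56779541 / 19710540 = -2.88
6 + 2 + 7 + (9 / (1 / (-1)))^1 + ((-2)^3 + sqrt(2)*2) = -2 + 2*sqrt(2) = 0.83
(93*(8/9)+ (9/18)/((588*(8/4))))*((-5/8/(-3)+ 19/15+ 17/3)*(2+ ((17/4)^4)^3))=10786868172322580990737/526133493760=20502150690.38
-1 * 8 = -8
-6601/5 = -1320.20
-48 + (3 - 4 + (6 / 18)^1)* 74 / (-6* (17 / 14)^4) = -33238288 / 751689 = -44.22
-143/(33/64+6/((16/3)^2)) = -18304/93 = -196.82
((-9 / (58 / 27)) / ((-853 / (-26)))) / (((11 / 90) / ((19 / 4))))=-2700945 / 544214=-4.96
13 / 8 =1.62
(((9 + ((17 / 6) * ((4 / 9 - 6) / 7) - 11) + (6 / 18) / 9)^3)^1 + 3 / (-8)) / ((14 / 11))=-44606325445 / 756142128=-58.99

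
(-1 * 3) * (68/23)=-204/23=-8.87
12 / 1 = 12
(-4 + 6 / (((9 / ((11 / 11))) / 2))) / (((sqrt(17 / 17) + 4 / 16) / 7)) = -224 / 15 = -14.93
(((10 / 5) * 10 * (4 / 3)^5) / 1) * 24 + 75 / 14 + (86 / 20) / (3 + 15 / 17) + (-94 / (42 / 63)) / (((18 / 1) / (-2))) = 255074269 / 124740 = 2044.85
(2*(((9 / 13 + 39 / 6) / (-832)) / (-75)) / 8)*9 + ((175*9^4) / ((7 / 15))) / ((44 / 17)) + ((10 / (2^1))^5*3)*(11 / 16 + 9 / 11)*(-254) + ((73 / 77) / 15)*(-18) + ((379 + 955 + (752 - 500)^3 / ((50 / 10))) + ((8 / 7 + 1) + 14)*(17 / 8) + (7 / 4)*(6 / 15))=13495782441371 / 23795200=567164.07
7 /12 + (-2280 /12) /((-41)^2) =9487 /20172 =0.47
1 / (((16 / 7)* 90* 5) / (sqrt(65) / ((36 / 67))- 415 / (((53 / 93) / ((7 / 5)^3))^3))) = -2095389815596791 / 46524062500000+469* sqrt(65) / 259200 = -45.02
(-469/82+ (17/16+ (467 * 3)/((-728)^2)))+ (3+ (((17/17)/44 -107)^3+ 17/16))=-2212990061817987/1807609804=-1224263.14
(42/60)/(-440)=-7/4400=-0.00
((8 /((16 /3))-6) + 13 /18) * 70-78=-3082 /9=-342.44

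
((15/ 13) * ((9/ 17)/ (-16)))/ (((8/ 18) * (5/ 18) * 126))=-243/ 99008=-0.00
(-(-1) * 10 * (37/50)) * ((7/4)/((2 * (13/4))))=259/130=1.99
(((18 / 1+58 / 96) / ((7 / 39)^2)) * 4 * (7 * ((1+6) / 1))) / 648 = 150917 / 864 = 174.67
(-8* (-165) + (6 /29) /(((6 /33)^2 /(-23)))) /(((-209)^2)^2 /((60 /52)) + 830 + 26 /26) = 0.00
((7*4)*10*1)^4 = 6146560000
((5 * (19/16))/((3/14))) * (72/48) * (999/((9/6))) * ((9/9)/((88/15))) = 3321675/704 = 4718.29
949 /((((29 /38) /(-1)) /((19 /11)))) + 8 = -682626 /319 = -2139.89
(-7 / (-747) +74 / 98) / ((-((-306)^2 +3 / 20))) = -559640 / 68547279969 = -0.00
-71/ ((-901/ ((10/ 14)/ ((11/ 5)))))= 1775/ 69377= 0.03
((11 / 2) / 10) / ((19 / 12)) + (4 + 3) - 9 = -157 / 95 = -1.65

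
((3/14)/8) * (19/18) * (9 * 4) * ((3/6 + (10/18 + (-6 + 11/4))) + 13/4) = 361/336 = 1.07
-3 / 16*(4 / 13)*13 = -3 / 4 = -0.75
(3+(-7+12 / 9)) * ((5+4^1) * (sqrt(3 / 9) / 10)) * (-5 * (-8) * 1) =-32 * sqrt(3) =-55.43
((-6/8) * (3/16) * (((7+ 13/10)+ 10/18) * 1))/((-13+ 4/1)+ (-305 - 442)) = 797/483840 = 0.00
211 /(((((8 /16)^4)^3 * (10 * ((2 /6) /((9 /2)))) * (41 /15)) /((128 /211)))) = 10616832 /41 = 258947.12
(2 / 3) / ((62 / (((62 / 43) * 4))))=8 / 129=0.06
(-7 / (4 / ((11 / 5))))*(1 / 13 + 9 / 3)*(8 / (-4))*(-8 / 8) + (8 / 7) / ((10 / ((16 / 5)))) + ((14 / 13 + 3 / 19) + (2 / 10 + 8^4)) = 176103328 / 43225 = 4074.11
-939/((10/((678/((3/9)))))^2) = -971197371/25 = -38847894.84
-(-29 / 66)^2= -841 / 4356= -0.19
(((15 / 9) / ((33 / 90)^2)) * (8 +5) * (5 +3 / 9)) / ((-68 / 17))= -26000 / 121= -214.88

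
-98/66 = -49/33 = -1.48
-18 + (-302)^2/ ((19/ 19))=91186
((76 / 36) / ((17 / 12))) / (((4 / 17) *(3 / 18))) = 38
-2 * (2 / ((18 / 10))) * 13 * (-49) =12740 / 9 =1415.56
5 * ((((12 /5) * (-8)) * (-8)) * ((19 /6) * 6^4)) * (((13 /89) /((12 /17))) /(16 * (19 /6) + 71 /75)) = 4353523200 /344519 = 12636.53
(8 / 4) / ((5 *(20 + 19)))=0.01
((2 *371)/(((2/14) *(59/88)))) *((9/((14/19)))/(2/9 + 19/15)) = 251226360/3953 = 63553.34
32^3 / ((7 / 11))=360448 / 7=51492.57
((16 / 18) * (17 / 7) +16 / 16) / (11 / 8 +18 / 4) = 1592 / 2961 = 0.54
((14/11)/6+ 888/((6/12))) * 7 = 410305/33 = 12433.48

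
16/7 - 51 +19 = -208/7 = -29.71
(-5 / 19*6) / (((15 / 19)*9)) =-2 / 9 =-0.22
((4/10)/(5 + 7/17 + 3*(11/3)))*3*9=102/155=0.66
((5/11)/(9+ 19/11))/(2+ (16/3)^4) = 405/7752364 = 0.00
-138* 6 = -828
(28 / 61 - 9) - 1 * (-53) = 2712 / 61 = 44.46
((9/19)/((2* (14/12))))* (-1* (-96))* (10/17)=25920/2261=11.46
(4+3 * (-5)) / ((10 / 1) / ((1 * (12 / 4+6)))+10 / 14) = -693 / 115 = -6.03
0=0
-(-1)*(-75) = -75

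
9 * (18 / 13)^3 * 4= 209952 / 2197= 95.56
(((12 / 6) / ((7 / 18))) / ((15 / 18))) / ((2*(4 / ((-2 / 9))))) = -6 / 35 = -0.17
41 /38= 1.08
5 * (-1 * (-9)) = 45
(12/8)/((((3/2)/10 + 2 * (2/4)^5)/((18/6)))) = 360/17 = 21.18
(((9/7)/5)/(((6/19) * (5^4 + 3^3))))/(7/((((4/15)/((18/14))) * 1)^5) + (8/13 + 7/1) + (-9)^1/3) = 10844288/158401189805575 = 0.00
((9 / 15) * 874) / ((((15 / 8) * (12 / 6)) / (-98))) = -13704.32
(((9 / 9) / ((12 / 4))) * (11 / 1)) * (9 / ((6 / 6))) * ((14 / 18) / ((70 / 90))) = 33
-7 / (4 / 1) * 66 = -231 / 2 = -115.50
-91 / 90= -1.01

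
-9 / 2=-4.50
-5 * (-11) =55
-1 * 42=-42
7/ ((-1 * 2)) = -7/ 2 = -3.50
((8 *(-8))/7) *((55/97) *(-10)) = 35200/679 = 51.84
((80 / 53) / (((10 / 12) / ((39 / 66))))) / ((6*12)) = 26 / 1749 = 0.01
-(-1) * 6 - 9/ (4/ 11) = -75/ 4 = -18.75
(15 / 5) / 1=3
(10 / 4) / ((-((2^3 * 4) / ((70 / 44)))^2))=-6125 / 991232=-0.01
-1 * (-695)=695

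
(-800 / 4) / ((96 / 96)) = -200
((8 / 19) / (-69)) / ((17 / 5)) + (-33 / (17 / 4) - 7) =-329101 / 22287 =-14.77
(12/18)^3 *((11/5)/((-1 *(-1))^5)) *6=3.91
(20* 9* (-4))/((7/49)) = -5040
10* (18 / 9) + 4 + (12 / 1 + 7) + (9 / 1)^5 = 59092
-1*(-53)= 53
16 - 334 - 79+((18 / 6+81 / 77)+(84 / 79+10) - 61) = -2694068 / 6083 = -442.88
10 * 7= 70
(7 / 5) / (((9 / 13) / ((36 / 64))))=91 / 80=1.14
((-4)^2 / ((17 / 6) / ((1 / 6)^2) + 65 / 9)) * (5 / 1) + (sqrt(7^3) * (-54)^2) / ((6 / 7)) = 720 / 983 + 23814 * sqrt(7) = 63006.65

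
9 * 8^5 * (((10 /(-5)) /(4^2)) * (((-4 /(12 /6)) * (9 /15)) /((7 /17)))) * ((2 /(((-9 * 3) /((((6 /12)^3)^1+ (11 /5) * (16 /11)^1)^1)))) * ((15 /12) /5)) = -165376 /25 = -6615.04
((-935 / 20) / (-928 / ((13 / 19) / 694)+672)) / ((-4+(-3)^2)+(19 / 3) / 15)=109395 / 11934403072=0.00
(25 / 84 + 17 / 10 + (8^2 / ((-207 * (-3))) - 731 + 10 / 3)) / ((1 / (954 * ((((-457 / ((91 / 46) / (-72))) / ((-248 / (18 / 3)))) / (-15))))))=-18569437.03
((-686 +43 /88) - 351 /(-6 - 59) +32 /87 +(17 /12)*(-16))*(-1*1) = 26888263 /38280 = 702.41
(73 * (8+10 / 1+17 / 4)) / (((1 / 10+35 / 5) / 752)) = 12214360 / 71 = 172033.24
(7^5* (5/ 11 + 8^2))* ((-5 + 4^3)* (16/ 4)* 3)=8436643404/ 11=766967582.18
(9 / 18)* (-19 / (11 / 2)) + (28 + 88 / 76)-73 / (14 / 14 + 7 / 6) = -17013 / 2717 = -6.26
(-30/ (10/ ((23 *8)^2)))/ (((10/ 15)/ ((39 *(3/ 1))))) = -17825184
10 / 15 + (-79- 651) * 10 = -21898 / 3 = -7299.33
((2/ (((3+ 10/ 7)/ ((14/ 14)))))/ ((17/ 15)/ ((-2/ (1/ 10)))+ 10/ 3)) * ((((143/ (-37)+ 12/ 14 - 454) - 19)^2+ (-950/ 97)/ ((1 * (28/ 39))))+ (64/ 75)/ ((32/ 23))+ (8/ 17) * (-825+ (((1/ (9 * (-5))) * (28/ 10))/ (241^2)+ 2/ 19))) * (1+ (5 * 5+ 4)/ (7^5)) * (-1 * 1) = -278905026656369796110839952/ 8931311602517874081043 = -31227.78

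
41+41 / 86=3567 / 86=41.48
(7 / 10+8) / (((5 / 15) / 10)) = 261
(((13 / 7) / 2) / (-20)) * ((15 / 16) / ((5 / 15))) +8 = 7051 / 896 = 7.87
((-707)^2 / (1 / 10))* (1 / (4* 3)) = 416540.83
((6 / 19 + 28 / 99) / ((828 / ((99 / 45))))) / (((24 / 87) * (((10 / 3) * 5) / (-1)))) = -16327 / 47196000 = -0.00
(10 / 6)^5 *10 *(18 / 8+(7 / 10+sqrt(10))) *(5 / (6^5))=921875 / 3779136+78125 *sqrt(10) / 944784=0.51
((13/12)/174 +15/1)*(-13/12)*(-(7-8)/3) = -407329/75168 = -5.42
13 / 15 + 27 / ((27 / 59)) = 898 / 15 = 59.87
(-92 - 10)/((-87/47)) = 55.10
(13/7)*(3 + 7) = 130/7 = 18.57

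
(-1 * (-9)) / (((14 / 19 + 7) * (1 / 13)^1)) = 741 / 49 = 15.12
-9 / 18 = -1 / 2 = -0.50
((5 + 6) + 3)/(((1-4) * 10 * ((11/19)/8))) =-1064/165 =-6.45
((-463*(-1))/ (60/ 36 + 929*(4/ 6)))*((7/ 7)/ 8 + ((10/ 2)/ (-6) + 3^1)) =25465/ 14904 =1.71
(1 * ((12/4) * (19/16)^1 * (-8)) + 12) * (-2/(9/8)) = 88/3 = 29.33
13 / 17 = 0.76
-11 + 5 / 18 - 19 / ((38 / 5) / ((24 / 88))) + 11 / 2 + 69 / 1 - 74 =-2159 / 198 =-10.90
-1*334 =-334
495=495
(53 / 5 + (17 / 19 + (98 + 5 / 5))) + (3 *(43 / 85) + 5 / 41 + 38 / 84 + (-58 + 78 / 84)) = 15438968 / 278103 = 55.52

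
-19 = -19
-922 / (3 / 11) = -10142 / 3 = -3380.67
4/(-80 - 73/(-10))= -40/727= -0.06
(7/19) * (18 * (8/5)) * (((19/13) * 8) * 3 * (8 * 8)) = 1548288/65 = 23819.82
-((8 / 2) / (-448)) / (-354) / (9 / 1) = -1 / 356832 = -0.00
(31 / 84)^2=961 / 7056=0.14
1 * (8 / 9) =0.89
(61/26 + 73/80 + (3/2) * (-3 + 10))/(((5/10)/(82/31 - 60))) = -12720701/8060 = -1578.25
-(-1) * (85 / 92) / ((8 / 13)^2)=14365 / 5888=2.44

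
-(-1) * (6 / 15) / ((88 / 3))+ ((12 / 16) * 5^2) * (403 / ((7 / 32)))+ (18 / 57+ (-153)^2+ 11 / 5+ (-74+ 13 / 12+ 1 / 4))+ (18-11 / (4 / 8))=5080506253 / 87780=57877.72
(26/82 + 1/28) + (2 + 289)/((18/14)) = 780707/3444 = 226.69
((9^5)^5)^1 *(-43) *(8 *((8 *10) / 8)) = -2469569077659972905369656560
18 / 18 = 1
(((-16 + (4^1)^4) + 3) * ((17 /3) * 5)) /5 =1377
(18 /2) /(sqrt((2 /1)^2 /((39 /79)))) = 9*sqrt(3081) /158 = 3.16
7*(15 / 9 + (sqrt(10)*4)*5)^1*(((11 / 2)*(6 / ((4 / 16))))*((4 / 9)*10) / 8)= 7700 / 9 + 30800*sqrt(10) / 3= 33321.61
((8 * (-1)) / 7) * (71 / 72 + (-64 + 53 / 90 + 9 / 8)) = 2452 / 35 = 70.06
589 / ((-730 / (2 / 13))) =-589 / 4745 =-0.12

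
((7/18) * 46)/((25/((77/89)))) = 0.62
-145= -145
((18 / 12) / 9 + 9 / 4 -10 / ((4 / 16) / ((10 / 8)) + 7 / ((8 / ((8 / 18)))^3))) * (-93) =103200767 / 23468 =4397.51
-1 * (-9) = 9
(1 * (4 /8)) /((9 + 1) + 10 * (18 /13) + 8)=0.02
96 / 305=0.31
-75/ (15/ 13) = -65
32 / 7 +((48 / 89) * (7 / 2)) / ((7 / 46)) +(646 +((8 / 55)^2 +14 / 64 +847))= 91075679929 / 60306400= 1510.22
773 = 773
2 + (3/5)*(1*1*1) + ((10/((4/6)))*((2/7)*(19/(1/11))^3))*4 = 5477597491/35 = 156502785.46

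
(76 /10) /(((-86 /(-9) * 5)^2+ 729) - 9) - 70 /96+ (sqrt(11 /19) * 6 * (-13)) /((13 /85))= -510 * sqrt(209) /19 - 10603939 /14593200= -388.78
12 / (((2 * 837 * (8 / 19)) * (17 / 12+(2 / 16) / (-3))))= 38 / 3069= 0.01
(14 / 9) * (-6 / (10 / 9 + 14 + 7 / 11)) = -924 / 1559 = -0.59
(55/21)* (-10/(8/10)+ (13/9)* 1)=-10945/378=-28.96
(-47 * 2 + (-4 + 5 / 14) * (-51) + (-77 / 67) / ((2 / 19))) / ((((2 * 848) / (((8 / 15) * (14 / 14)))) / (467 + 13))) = 303416 / 24857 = 12.21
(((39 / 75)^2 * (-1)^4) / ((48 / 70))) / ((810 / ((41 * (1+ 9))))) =48503 / 243000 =0.20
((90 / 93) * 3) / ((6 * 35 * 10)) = 3 / 2170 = 0.00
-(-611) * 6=3666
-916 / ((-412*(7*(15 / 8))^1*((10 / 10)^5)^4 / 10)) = 3664 / 2163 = 1.69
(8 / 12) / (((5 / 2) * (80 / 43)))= 43 / 300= 0.14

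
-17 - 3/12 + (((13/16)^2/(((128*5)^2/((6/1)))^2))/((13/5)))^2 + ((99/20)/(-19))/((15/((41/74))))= -55955961479878987543992936633/3242015270954453696512000000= -17.26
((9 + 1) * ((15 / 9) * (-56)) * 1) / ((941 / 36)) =-33600 / 941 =-35.71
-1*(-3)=3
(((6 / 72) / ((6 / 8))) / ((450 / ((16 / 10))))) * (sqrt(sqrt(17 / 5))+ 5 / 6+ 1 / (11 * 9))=334 / 1002375+ 4 * 17^(1 / 4) * 5^(3 / 4) / 50625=0.00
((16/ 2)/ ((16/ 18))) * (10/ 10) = 9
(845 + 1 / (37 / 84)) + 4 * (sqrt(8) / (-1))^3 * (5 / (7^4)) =31349 / 37-320 * sqrt(2) / 2401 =847.08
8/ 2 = 4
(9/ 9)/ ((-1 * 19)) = -1/ 19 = -0.05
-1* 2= -2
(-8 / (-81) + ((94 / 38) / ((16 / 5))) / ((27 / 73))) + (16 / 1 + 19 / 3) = 603833 / 24624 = 24.52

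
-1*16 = -16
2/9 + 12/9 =14/9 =1.56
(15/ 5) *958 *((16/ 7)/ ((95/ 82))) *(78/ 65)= 22624128/ 3325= 6804.25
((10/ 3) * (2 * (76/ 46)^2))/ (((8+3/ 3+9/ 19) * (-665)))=-0.00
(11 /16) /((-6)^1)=-11 /96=-0.11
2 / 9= 0.22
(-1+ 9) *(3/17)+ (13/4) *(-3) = -567/68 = -8.34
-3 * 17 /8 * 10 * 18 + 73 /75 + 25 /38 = -1632863 /1425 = -1145.87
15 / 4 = 3.75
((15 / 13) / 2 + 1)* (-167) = -6847 / 26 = -263.35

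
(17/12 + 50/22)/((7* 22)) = 487/20328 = 0.02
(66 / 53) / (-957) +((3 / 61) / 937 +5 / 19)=437167188 / 1669155871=0.26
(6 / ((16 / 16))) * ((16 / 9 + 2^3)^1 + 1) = 194 / 3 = 64.67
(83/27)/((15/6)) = 166/135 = 1.23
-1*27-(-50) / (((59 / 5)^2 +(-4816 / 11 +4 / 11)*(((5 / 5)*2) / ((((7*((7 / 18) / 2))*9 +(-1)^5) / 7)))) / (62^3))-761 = -10094416636 / 334247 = -30200.47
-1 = -1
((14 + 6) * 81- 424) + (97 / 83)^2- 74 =1123.37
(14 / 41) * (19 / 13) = 0.50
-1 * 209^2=-43681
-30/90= -1/3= -0.33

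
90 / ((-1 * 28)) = -45 / 14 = -3.21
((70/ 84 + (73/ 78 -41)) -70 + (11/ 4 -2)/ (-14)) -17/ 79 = -6297537/ 57512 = -109.50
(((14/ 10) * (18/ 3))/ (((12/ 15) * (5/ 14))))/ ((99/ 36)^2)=2352/ 605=3.89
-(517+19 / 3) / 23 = -1570 / 69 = -22.75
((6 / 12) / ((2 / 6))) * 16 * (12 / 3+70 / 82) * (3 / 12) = 29.12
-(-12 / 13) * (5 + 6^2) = 492 / 13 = 37.85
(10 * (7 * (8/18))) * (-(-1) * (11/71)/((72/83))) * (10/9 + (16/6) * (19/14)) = 1360370/51759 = 26.28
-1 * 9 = -9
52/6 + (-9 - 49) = -148/3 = -49.33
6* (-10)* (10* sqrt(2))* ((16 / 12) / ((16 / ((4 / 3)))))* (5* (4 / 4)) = -1000* sqrt(2) / 3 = -471.40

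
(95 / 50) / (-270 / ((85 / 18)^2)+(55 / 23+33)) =126293 / 1547644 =0.08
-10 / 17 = -0.59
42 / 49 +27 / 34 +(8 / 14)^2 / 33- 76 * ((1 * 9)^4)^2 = -3271550794.34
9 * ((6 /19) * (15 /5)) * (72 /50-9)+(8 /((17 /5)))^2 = -8088602 /137275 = -58.92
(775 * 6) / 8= 2325 / 4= 581.25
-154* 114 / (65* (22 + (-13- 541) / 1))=33 / 65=0.51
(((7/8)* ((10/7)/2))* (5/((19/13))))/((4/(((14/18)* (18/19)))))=2275/5776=0.39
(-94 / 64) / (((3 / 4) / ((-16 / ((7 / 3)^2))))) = 5.76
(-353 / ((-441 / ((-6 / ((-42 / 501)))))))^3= 204867717859351 / 1089547389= 188030.11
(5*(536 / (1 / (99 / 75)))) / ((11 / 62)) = 99696 / 5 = 19939.20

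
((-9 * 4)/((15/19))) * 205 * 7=-65436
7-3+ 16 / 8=6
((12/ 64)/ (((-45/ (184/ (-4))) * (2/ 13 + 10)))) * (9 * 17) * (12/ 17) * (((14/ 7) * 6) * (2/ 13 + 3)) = 8487/ 110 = 77.15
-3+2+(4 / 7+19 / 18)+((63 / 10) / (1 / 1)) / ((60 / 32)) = 12559 / 3150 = 3.99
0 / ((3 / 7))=0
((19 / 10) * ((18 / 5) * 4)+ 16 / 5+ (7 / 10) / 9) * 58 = 399823 / 225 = 1776.99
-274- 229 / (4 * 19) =-21053 / 76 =-277.01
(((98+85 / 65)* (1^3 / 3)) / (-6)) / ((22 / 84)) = -21.07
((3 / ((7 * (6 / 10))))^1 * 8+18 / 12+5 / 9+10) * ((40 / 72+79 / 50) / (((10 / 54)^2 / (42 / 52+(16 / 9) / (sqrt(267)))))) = 8606716 * sqrt(267) / 1168125+58095333 / 65000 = 1014.17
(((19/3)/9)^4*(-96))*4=-16681088/177147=-94.17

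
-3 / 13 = -0.23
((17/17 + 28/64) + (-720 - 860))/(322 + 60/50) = -126285/25856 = -4.88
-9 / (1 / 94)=-846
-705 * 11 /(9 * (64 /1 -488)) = 2585 /1272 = 2.03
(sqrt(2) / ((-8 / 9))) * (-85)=765 * sqrt(2) / 8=135.23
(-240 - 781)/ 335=-3.05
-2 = -2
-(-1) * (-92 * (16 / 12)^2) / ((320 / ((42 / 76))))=-161 / 570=-0.28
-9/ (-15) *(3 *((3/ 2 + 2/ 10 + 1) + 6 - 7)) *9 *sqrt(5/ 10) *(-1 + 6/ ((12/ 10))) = 1377 *sqrt(2)/ 25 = 77.89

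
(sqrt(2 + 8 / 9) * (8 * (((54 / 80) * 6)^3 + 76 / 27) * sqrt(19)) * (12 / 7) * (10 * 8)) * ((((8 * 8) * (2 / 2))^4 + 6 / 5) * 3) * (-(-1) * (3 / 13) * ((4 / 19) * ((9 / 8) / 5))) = 2150873806107432 * sqrt(494) / 154375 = 309671640283.44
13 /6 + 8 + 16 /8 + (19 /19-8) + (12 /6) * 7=115 /6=19.17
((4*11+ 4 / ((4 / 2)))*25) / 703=1150 / 703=1.64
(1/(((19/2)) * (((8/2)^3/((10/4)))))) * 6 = 0.02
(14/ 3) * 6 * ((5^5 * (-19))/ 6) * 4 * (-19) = 63175000/ 3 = 21058333.33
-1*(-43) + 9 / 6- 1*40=9 / 2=4.50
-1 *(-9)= 9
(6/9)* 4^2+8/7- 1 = 227/21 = 10.81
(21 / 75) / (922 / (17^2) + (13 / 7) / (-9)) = 127449 / 1358225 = 0.09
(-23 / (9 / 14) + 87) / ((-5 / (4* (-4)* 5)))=7376 / 9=819.56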